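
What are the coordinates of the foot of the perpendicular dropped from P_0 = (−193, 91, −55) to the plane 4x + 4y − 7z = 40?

n = (4, 4, −7), |n|² = 81, and n·P_0 − 40 = -63.
t = -63/81 = -7/9, so the foot is P_0 − t·n = (−193, 91, −55) − (-7/9)·(4, 4, −7) = (−1709/9, 847/9, −544/9).

(-1709/9, 847/9, -544/9)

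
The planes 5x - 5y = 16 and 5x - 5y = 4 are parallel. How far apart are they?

6√2/5

Both planes have normal n = (5, -5, 0), |n| = 5√2. Any point on the first plane is at distance |4 − 16|/|n| = 12/(5√2) = 6√2/5 from the second.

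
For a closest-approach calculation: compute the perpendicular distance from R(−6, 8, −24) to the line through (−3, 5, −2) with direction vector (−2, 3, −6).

√61

Direction vector d = (−2, 3, −6).
AP = (−3, 3, −22); AP·d = 147, |AP|² = 502, |d|² = 49.
distance² = |AP|² − (AP·d)²/|d|² = 502 − 21609/49 = 61, so the distance is √61.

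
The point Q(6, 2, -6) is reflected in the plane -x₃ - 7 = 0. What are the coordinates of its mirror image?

(6, 2, -8)

With n = (0, 0, -1), the signed offset is (n·Q − 7)/|n|² = -1/1 = -1.
Q' = Q − 2t·n = (6, 2, -6) − (-2)·(0, 0, -1) = (6, 2, -8).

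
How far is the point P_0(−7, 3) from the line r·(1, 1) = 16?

The normal to the line is n = (1, 1) with |n| = √2.
|n·P_0 − 16| = |-4 − 16| = 20, so the distance is 20/√2 = 10√2.

10√2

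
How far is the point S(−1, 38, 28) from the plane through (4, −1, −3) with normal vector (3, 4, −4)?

17/√41

The plane has equation n·(r − (4, −1, −3)) = 0, i.e. n·r = 20.
d = |3·(-1) + 4·38 + (-4)·28 − 20| / √(9 + 16 + 16) = |17| / √41 = 17√41/41.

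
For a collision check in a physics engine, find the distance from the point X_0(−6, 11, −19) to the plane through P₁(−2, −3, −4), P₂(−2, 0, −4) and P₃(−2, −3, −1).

4

P₁P₂ = (0, 3, 0) and P₁P₃ = (0, 0, 3), so a normal is n = P₁P₂ × P₁P₃ = (9, 0, 0).
Then n·(−6, 11, −19) − (−18) = −36.
|n| = √(81 + 0 + 0) = 9, so the distance is |-36|/9 = 4.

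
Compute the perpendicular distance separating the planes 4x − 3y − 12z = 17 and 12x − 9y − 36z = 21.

10/13

Divide the second equation by 3 to match normals: 4x − 3y − 12z = 7.
With common normal n = (4, −3, −12) (|n| = 13), the distance is |17 − 7|/|n| = 10/13.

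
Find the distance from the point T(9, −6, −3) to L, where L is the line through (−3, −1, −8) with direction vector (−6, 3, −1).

√10

Direction vector d = (−6, 3, −1).
AP = (12, −5, 5); AP·d = -92, |AP|² = 194, |d|² = 46.
distance² = |AP|² − (AP·d)²/|d|² = 194 − 8464/46 = 10, so the distance is √10.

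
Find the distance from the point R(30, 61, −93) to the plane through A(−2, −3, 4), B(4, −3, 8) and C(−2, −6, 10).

29/7

AB = (6, 0, 4) and AC = (0, −3, 6), so a normal is n = AB × AC = (12, −36, −18).
d = |12·30 + (-36)·61 + (-18)·(-93) − 12| / √(144 + 1296 + 324) = |-174| / 42 = 29/7.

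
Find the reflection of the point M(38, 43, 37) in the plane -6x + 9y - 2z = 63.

(442/11, 437/11, 415/11)

With n = (-6, 9, -2), the signed offset is (n·M − 63)/|n|² = 22/121 = 2/11.
M' = M − 2t·n = (38, 43, 37) − (4/11)·(-6, 9, -2) = (442/11, 437/11, 415/11).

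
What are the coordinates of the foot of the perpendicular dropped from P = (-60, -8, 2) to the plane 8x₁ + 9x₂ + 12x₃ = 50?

(-44, 10, 26)

The perpendicular from P has direction n = (8, 9, 12): r = (-60, -8, 2) + t(8, 9, 12).
Substitute into the plane: n·(P + tn) = 50 gives -528 + 289t = 50, so t = 2.
Foot = (-60, -8, 2) + 2·(8, 9, 12) = (-44, 10, 26).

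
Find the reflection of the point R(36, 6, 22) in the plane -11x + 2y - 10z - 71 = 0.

(-30, 18, -38)

n = (-11, 2, -10), |n|² = 225, n·R − 71 = -675, so t = -675/225 = -3.
Foot F = R − (-3)·n = (3, 12, -8); the reflection is 2F − R = (-30, 18, -38).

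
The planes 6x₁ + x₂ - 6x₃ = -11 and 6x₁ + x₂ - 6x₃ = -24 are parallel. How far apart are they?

With common normal n = (6, 1, -6) (|n| = √73), the distance is |(-11) − (-24)|/|n| = 13/√73.

13/√73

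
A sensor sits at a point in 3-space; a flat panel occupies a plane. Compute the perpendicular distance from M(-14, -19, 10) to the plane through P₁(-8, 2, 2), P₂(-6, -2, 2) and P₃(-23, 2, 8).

7√30/30

P₁P₂ = (2, -4, 0) and P₁P₃ = (-15, 0, 6), so a normal is n = P₁P₂ × P₁P₃ = (-24, -12, -60).
Then n·(-14, -19, 10) - 48 = -84.
|n| = √(576 + 144 + 3600) = 12√30, so the distance is |-84|/(12√30) = 7√30/30.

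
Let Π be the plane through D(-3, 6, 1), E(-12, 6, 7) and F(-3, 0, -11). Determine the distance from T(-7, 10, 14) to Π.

DE = (-9, 0, 6) and DF = (0, -6, -12), so a normal is n = DE × DF = (36, -108, 54).
Then n·(-7, 10, 14) - (-702) = 126.
|n| = √(1296 + 11664 + 2916) = 126, so the distance is |126|/126 = 1.

1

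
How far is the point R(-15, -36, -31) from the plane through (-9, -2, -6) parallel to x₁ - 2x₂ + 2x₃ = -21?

Parallel planes share the normal n = (1, -2, 2); since (-9, -2, -6) lies on the plane, its equation is x₁ - 2x₂ + 2x₃ = -17.
n = (1, -2, 2); n·P − (-17) = 12; |n| = 3; distance = 12/3 = 4.

4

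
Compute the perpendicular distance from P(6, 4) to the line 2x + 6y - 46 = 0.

5/√10

d = |2·6 + 6·4 − 46| / √(4 + 36) = |-10|/(2√10) = 5/√10.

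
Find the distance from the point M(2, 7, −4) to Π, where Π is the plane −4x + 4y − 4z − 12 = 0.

2√3

n = (−4, 4, −4); n·P − 12 = 24; |n| = 4√3; distance = 24/(4√3) = 2√3.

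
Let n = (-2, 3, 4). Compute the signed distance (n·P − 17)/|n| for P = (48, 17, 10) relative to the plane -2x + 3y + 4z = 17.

n·P − 17 = -22.
|n| = √29, so the signed distance is -22/√29.

-22/√29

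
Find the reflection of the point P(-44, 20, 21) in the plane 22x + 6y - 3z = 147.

(44, 44, 9)

n = (22, 6, -3), |n|² = 529, n·P − 147 = -1058, so t = -1058/529 = -2.
Foot F = P − (-2)·n = (0, 32, 15); the reflection is 2F − P = (44, 44, 9).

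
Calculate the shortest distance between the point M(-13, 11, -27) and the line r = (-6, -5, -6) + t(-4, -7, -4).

√746

Direction vector d = (-4, -7, -4).
AP = (-7, 16, -21), and AP × d = (-211, 56, 113).
|AP × d|² = 60426 and |d|² = 81, so the distance is √(60426/81) = √746.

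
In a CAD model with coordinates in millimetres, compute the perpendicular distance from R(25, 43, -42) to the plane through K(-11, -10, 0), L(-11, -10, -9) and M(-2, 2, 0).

3

KL = (0, 0, -9) and KM = (9, 12, 0), so a normal is n = KL × KM = (108, -81, 0).
Then n·(25, 43, -42) - (-378) = -405.
|n| = √(11664 + 6561 + 0) = 135, so the distance is |-405|/135 = 3.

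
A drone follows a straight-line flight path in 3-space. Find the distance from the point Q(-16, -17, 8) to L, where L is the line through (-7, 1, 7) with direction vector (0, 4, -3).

√181

Direction vector d = (0, 4, -3).
AP = (-9, -18, 1); AP·d = -75, |AP|² = 406, |d|² = 25.
distance² = |AP|² − (AP·d)²/|d|² = 406 − 5625/25 = 181, so the distance is √181.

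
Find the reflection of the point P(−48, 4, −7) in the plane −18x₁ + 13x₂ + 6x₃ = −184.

(24, -48, -31)

With n = (−18, 13, 6), the signed offset is (n·P − (-184))/|n|² = 1058/529 = 2.
P' = P − 2t·n = (−48, 4, −7) − 4·(−18, 13, 6) = (24, −48, −31).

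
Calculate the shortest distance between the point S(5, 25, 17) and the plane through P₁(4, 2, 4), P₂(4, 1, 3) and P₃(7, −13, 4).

5/√3

P₁P₂ = (0, −1, −1) and P₁P₃ = (3, −15, 0), so a normal is n = P₁P₂ × P₁P₃ = (−15, −3, 3).
d = |(-15)·5 + (-3)·25 + 3·17 − (-54)| / √(225 + 9 + 9) = |-45| / (9√3) = 5√3/3.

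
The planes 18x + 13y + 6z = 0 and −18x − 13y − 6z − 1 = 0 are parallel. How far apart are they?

1/23

Divide the second equation by -1 to match normals: 18x + 13y + 6z = -1.
Both planes have normal n = (18, 13, 6), |n| = 23. Any point on the first plane is at distance |(-1) − 0|/|n| = 1/23 from the second.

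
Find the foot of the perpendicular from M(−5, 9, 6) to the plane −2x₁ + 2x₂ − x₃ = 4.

(-1, 5, 8)

n = (−2, 2, −1), |n|² = 9, and n·M − 4 = 18.
t = 18/9 = 2, so the foot is M − t·n = (−5, 9, 6) − 2·(−2, 2, −1) = (−1, 5, 8).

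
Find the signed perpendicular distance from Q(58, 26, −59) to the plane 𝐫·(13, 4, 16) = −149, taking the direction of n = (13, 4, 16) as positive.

n·Q − (-149) = 63.
|n| = 21, so the signed distance is 63/21 = 3.

3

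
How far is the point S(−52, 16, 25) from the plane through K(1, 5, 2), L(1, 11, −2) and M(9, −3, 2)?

15√17/17

KL = (0, 6, −4) and KM = (8, −8, 0), so a normal is n = KL × KM = (−32, −32, −48).
d = |(-32)·(-52) + (-32)·16 + (-48)·25 − (-288)| / √(1024 + 1024 + 2304) = |240| / (16√17) = 15/√17.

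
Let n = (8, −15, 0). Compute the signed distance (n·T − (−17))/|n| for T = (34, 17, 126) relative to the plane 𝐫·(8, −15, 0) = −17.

n·T − (-17) = 34.
|n| = 17, so the signed distance is 34/17 = 2.

2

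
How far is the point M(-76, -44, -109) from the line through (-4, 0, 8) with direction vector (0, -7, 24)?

Direction vector d = (0, -7, 24).
AP = (-72, -44, -117), and AP × d = (-1875, 1728, 504).
|AP × d|² = 6755625 and |d|² = 625, so the distance is √(6755625/625) = √10809 = 3√1201.

3√1201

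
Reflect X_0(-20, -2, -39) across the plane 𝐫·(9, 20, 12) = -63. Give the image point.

n = (9, 20, 12), |n|² = 625, n·X_0 − (-63) = -625, so t = -625/625 = -1.
Foot F = X_0 − (-1)·n = (-11, 18, -27); the reflection is 2F − X_0 = (-2, 38, -15).

(-2, 38, -15)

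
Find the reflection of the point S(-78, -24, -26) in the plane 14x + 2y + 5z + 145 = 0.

(62, -4, 24)

With n = (14, 2, 5), the signed offset is (n·S − (-145))/|n|² = -1125/225 = -5.
S' = S − 2t·n = (-78, -24, -26) − (-10)·(14, 2, 5) = (62, -4, 24).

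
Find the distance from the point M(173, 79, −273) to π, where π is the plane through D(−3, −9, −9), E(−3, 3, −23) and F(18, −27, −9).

DE = (0, 12, −14) and DF = (21, −18, 0), so a normal is n = DE × DF = (−252, −294, −252).
Then n·(173, 79, −273) − 5670 = −3696.
|n| = √(63504 + 86436 + 63504) = 462, so the distance is |-3696|/462 = 8.

8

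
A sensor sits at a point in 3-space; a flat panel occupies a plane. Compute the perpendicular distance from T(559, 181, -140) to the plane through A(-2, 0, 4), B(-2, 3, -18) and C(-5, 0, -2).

AB = (0, 3, -22) and AC = (-3, 0, -6), so a normal is n = AB × AC = (-18, 66, 9).
n = (-18, 66, 9); n·P − 72 = 552; |n| = 69; distance = 552/69 = 8.

8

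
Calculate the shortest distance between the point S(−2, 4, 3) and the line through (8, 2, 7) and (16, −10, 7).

2√17

A direction vector is d = (8, −12, 0).
AP = (−10, 2, −4); AP·d = -104, |AP|² = 120, |d|² = 208.
distance² = |AP|² − (AP·d)²/|d|² = 120 − 10816/208 = 68, so the distance is 2√17.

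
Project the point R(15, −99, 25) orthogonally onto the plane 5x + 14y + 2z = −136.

n = (5, 14, 2), |n|² = 225, and n·R − (-136) = -1125.
t = -1125/225 = -5, so the foot is R − t·n = (15, −99, 25) − (-5)·(5, 14, 2) = (40, −29, 35).

(40, -29, 35)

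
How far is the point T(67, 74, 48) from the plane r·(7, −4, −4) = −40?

7/3

d = |7·67 + (-4)·74 + (-4)·48 − (-40)| / √(49 + 16 + 16) = |21| / 9 = 7/3.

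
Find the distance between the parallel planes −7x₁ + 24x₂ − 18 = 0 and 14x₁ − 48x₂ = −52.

Divide the second equation by -2 to match normals: −7x₁ + 24x₂ = 26.
Both planes have normal n = (−7, 24, 0), |n| = 25. Any point on the first plane is at distance |26 − 18|/|n| = 8/25 from the second.

8/25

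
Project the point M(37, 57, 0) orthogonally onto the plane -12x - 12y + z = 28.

(-11, 9, 4)

n = (-12, -12, 1), |n|² = 289, and n·M − 28 = -1156.
t = -1156/289 = -4, so the foot is M − t·n = (37, 57, 0) − (-4)·(-12, -12, 1) = (-11, 9, 4).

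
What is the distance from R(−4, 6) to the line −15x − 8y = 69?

d = |(-15)·(-4) + (-8)·6 − 69| / √(225 + 64) = |-57|/17 = 57/17.

57/17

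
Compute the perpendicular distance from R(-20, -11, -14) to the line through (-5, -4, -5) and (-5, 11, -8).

A direction vector is d = (0, 15, -3).
AP = (-15, -7, -9), and AP × d = (156, -45, -225).
|AP × d|² = 76986 and |d|² = 234, so the distance is √(76986/234) = √329.

√329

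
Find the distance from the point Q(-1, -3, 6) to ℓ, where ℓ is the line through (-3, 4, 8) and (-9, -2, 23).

A direction vector is d = (-6, -6, 15).
AP = (2, -7, -2), and AP × d = (-117, -18, -54).
|AP × d|² = 16929 and |d|² = 297, so the distance is √(16929/297) = √57.

√57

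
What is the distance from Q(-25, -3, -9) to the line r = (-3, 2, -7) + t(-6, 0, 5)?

Direction vector d = (-6, 0, 5).
AP = (-22, -5, -2); AP·d = 122, |AP|² = 513, |d|² = 61.
distance² = |AP|² − (AP·d)²/|d|² = 513 − 14884/61 = 269, so the distance is √269.

√269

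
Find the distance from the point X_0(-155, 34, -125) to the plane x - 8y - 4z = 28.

5

d = |1·(-155) + (-8)·34 + (-4)·(-125) − 28| / √(1 + 64 + 16) = |45| / 9 = 5.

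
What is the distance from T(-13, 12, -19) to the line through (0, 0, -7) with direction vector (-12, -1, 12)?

√457

Direction vector d = (-12, -1, 12).
AP = (-13, 12, -12), and AP × d = (132, 300, 157).
|AP × d|² = 132073 and |d|² = 289, so the distance is √(132073/289) = √457.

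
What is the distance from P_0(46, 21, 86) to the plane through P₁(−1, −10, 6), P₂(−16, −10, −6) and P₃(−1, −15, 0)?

P₁P₂ = (−15, 0, −12) and P₁P₃ = (0, −5, −6), so a normal is n = P₁P₂ × P₁P₃ = (−60, −90, 75).
Then n·(46, 21, 86) − 1410 = 390.
|n| = √(3600 + 8100 + 5625) = 15√77, so the distance is |390|/(15√77) = 26/√77.

26√77/77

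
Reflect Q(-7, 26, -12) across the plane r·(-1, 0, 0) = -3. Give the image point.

With n = (-1, 0, 0), the signed offset is (n·Q − (-3))/|n|² = 10/1 = 10.
Q' = Q − 2t·n = (-7, 26, -12) − 20·(-1, 0, 0) = (13, 26, -12).

(13, 26, -12)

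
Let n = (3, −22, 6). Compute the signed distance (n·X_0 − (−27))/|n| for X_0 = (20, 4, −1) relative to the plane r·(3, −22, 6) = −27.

n·X_0 − (-27) = -7.
|n| = 23, so the signed distance is -7/23.

-7/23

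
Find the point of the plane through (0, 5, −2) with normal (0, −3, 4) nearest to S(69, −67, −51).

n = (0, −3, 4), |n|² = 25, and n·S − (-23) = 20.
t = 20/25 = 4/5, so the foot is S − t·n = (69, −67, −51) − (4/5)·(0, −3, 4) = (69, −323/5, −271/5).

(69, -323/5, -271/5)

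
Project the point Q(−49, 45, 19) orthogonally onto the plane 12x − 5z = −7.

The perpendicular from Q has direction n = (12, 0, −5): r = (−49, 45, 19) + μ(12, 0, −5).
Substitute into the plane: n·(Q + μn) = -7 gives -683 + 169μ = -7, so μ = 4.
Foot = (−49, 45, 19) + 4·(12, 0, −5) = (−1, 45, −1).

(-1, 45, -1)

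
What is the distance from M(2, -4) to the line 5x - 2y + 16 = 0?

34/√29

The normal to the line is n = (5, -2) with |n| = √29.
|n·M − (-16)| = |18 − (-16)| = 34, so the distance is 34/√29.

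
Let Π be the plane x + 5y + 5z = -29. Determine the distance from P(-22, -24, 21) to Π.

8/√51

Normal vector n = (1, 5, 5), and n·(-22, -24, 21) - (-29) = -8.
|n| = √(1 + 25 + 25) = √51, so the distance is |-8|/√51 = 8√51/51.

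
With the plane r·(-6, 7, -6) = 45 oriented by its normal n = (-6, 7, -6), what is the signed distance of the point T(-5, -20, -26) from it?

n·T − 45 = 1.
|n| = 11, so the signed distance is 1/11.

1/11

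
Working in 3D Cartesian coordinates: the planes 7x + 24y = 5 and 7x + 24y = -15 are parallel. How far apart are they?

4/5

Both planes have normal n = (7, 24, 0), |n| = 25. Any point on the first plane is at distance |(-15) − 5|/|n| = 20/25 = 4/5 from the second.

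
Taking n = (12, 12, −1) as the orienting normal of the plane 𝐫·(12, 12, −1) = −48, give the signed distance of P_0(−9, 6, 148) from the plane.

-8

n·P_0 − (-48) = -136.
|n| = 17, so the signed distance is -136/17 = -8.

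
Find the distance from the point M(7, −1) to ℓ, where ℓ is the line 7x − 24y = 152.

79/25

d = |7·7 + (-24)·(-1) − 152| / √(49 + 576) = |-79|/25 = 79/25.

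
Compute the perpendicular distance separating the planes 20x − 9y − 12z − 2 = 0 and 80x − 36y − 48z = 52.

11/25

Divide the second equation by 4 to match normals: 20x − 9y − 12z = 13.
With common normal n = (20, −9, −12) (|n| = 25), the distance is |2 − 13|/|n| = 11/25.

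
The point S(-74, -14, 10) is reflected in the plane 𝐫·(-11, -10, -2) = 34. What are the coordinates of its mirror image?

(14, 66, 26)

n = (-11, -10, -2), |n|² = 225, n·S − 34 = 900, so t = 900/225 = 4.
Foot F = S − 4·n = (-30, 26, 18); the reflection is 2F − S = (14, 66, 26).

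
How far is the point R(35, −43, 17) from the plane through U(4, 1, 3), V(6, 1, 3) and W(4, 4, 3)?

14

UV = (2, 0, 0) and UW = (0, 3, 0), so a normal is n = UV × UW = (0, 0, 6).
Then n·(35, −43, 17) − 18 = 84.
|n| = √(0 + 0 + 36) = 6, so the distance is |84|/6 = 14.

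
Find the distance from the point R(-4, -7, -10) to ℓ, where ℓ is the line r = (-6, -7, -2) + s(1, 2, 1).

√62

Direction vector d = (1, 2, 1).
AP = (2, 0, -8); AP·d = -6, |AP|² = 68, |d|² = 6.
distance² = |AP|² − (AP·d)²/|d|² = 68 − 36/6 = 62, so the distance is √62.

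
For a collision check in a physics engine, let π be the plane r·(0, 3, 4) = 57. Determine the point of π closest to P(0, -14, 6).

n = (0, 3, 4), |n|² = 25, and n·P − 57 = -75.
t = -75/25 = -3, so the foot is P − t·n = (0, -14, 6) − (-3)·(0, 3, 4) = (0, -5, 18).

(0, -5, 18)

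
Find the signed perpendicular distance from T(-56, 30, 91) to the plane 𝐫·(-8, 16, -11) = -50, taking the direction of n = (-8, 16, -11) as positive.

-23/21

n·T − (-50) = -23.
|n| = 21, so the signed distance is -23/21.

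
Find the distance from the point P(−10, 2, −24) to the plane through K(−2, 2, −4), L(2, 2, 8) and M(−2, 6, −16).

4√19/19

KL = (4, 0, 12) and KM = (0, 4, −12), so a normal is n = KL × KM = (−48, 48, 16).
Then n·(−10, 2, −24) − 128 = 64.
|n| = √(2304 + 2304 + 256) = 16√19, so the distance is |64|/(16√19) = 4/√19.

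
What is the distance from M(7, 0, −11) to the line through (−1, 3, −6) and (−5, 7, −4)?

√17

A direction vector is d = (−4, 4, 2).
AP = (8, −3, −5); AP·d = -54, |AP|² = 98, |d|² = 36.
distance² = |AP|² − (AP·d)²/|d|² = 98 − 2916/36 = 17, so the distance is √17.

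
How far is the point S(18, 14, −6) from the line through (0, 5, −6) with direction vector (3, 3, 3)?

Direction vector d = (3, 3, 3).
AP = (18, 9, 0); AP·d = 81, |AP|² = 405, |d|² = 27.
distance² = |AP|² − (AP·d)²/|d|² = 405 − 6561/27 = 162, so the distance is 9√2.

9√2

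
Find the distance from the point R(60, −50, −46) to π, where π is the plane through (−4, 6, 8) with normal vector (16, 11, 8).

The plane has equation n·(r − (−4, 6, 8)) = 0, i.e. n·r = 66.
Then n·(60, −50, −46) − 66 = −24.
|n| = √(256 + 121 + 64) = 21, so the distance is |-24|/21 = 8/7.

8/7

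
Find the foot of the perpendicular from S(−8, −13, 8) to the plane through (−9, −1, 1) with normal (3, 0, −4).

The perpendicular from S has direction n = (3, 0, −4): r = (−8, −13, 8) + μ(3, 0, −4).
Substitute into the plane: n·(S + μn) = -31 gives -56 + 25μ = -31, so μ = 1.
Foot = (−8, −13, 8) + 1·(3, 0, −4) = (−5, −13, 4).

(-5, -13, 4)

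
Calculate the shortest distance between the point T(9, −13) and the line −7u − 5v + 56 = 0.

58/√74

d = |(-7)·9 + (-5)·(-13) − (-56)| / √(49 + 25) = |58|/√74 = 29√74/37.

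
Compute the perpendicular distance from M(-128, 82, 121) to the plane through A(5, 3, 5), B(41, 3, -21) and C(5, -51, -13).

AB = (36, 0, -26) and AC = (0, -54, -18), so a normal is n = AB × AC = (-1404, 648, -1944).
d = |(-1404)·(-128) + 648·82 + (-1944)·121 − (-14796)| / √(1971216 + 419904 + 3779136) = |12420| / 2484 = 5.

5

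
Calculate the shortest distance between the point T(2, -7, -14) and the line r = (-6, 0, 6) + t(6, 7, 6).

14√2

Direction vector d = (6, 7, 6).
AP = (8, -7, -20); AP·d = -121, |AP|² = 513, |d|² = 121.
distance² = |AP|² − (AP·d)²/|d|² = 513 − 14641/121 = 392, so the distance is 14√2.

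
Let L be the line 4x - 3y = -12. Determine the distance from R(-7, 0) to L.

d = |4·(-7) + (-3)·0 − (-12)| / √(16 + 9) = |-16|/5 = 16/5.

16/5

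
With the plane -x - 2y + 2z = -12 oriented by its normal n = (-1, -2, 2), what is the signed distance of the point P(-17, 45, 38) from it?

n·P − (-12) = 15.
|n| = 3, so the signed distance is 15/3 = 5.

5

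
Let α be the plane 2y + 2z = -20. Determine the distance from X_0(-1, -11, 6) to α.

Normal vector n = (0, 2, 2), and n·(-1, -11, 6) - (-20) = 10.
|n| = √(0 + 4 + 4) = 2√2, so the distance is |10|/(2√2) = 5/√2.

5√2/2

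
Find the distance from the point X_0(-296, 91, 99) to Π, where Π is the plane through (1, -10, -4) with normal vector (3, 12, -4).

The plane has equation n·(r − (1, -10, -4)) = 0, i.e. n·r = -101.
Then n·(-296, 91, 99) - (-101) = -91.
|n| = √(9 + 144 + 16) = 13, so the distance is |-91|/13 = 7.

7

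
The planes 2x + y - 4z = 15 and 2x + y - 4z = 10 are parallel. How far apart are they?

5/√21

With common normal n = (2, 1, -4) (|n| = √21), the distance is |15 − 10|/|n| = 5/√21.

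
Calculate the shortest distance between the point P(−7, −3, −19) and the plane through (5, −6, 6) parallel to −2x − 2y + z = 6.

7/3

Parallel planes share the normal n = (−2, −2, 1); since (5, −6, 6) lies on the plane, its equation is −2x − 2y + z = 8.
Then n·(−7, −3, −19) − 8 = −7.
|n| = √(4 + 4 + 1) = 3, so the distance is |-7|/3 = 7/3.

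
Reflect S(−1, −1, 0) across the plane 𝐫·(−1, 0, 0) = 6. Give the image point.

n = (−1, 0, 0), |n|² = 1, n·S − 6 = -5, so t = -5/1 = -5.
Foot F = S − (-5)·n = (−6, −1, 0); the reflection is 2F − S = (−11, −1, 0).

(-11, -1, 0)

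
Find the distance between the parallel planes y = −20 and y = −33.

Both planes have normal n = (0, 1, 0), |n| = 1. Any point on the first plane is at distance |(-33) − (-20)|/|n| = 13/1 = 13 from the second.

13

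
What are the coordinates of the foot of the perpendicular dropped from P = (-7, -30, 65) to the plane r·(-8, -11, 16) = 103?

The perpendicular from P has direction n = (-8, -11, 16): r = (-7, -30, 65) + μ(-8, -11, 16).
Substitute into the plane: n·(P + μn) = 103 gives 1426 + 441μ = 103, so μ = -3.
Foot = (-7, -30, 65) + (-3)·(-8, -11, 16) = (17, 3, 17).

(17, 3, 17)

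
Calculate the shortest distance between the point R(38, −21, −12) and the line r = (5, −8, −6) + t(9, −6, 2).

Direction vector d = (9, −6, 2).
AP = (33, −13, −6); AP·d = 363, |AP|² = 1294, |d|² = 121.
distance² = |AP|² − (AP·d)²/|d|² = 1294 − 131769/121 = 205, so the distance is √205.

√205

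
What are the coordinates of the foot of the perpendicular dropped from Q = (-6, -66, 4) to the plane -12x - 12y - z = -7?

(30, -30, 7)

n = (-12, -12, -1), |n|² = 289, and n·Q − (-7) = 867.
t = 867/289 = 3, so the foot is Q − t·n = (-6, -66, 4) − 3·(-12, -12, -1) = (30, -30, 7).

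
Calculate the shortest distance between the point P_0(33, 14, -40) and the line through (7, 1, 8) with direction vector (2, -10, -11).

Direction vector d = (2, -10, -11).
AP = (26, 13, -48), and AP × d = (-623, 190, -286).
|AP × d|² = 506025 and |d|² = 225, so the distance is √(506025/225) = √2249.

√2249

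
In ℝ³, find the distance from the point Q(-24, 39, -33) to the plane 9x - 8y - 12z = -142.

n = (9, -8, -12); n·P − (-142) = 10; |n| = 17; distance = 10/17.

10/17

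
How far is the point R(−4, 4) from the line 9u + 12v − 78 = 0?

The normal to the line is n = (9, 12) with |n| = 15.
|n·R − 78| = |12 − 78| = 66, so the distance is 66/15 = 22/5.

22/5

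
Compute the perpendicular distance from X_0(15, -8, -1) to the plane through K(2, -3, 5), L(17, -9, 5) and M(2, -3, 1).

KL = (15, -6, 0) and KM = (0, 0, -4), so a normal is n = KL × KM = (24, 60, 0).
d = |24·15 + 60·(-8) − (-132)| / √(576 + 3600 + 0) = |12| / (12√29) = 1/√29.

1/√29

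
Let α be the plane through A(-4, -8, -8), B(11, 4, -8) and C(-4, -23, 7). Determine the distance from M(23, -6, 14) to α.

AB = (15, 12, 0) and AC = (0, -15, 15), so a normal is n = AB × AC = (180, -225, -225).
Then n·(23, -6, 14) - 2880 = -540.
|n| = √(32400 + 50625 + 50625) = 45√66, so the distance is |-540|/(45√66) = 2√66/11.

2√66/11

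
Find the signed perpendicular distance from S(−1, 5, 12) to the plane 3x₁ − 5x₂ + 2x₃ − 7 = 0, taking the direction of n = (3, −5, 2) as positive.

n·S − 7 = -11.
|n| = √38, so the signed distance is -11√38/38.

-11√38/38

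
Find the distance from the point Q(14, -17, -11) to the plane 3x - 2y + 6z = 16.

d = |3·14 + (-2)·(-17) + 6·(-11) − 16| / √(9 + 4 + 36) = |-6| / 7 = 6/7.

6/7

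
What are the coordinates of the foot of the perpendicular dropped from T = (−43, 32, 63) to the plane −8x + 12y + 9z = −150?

n = (−8, 12, 9), |n|² = 289, and n·T − (-150) = 1445.
t = 1445/289 = 5, so the foot is T − t·n = (−43, 32, 63) − 5·(−8, 12, 9) = (−3, −28, 18).

(-3, -28, 18)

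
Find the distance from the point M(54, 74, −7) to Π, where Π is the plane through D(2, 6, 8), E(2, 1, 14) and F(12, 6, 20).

21√97/97

DE = (0, −5, 6) and DF = (10, 0, 12), so a normal is n = DE × DF = (−60, 60, 50).
n = (−60, 60, 50); n·P − 640 = 210; |n| = 10√97; distance = 210/(10√97) = 21√97/97.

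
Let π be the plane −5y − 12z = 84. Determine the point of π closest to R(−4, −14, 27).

n = (0, −5, −12), |n|² = 169, and n·R − 84 = -338.
t = -338/169 = -2, so the foot is R − t·n = (−4, −14, 27) − (-2)·(0, −5, −12) = (−4, −24, 3).

(-4, -24, 3)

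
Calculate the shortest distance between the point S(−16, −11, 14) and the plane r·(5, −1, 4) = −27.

14/√42

n = (5, −1, 4); n·P − (-27) = 14; |n| = √42; distance = 14/√42 = √42/3.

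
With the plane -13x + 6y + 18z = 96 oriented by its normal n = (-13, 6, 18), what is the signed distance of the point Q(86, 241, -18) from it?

-4

n·Q − 96 = -92.
|n| = 23, so the signed distance is -92/23 = -4.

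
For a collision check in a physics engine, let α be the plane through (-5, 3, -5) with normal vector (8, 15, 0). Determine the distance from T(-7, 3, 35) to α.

The plane has equation n·(r − (-5, 3, -5)) = 0, i.e. n·r = 5.
Then n·(-7, 3, 35) - 5 = -16.
|n| = √(64 + 225 + 0) = 17, so the distance is |-16|/17 = 16/17.

16/17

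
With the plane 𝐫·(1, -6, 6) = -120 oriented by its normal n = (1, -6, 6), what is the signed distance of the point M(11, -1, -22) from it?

n·M − (-120) = 5.
|n| = √73, so the signed distance is 5√73/73.

5√73/73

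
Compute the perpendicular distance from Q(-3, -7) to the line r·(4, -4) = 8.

√2

d = |4·(-3) + (-4)·(-7) − 8| / √(16 + 16) = |8|/(4√2) = √2.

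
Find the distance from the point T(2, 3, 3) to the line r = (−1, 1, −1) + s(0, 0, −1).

√13

Direction vector d = (0, 0, −1).
AP = (3, 2, 4); AP·d = -4, |AP|² = 29, |d|² = 1.
distance² = |AP|² − (AP·d)²/|d|² = 29 − 16/1 = 13, so the distance is √13.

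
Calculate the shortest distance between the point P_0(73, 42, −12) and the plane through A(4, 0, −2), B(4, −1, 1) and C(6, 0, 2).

22/√14

AB = (0, −1, 3) and AC = (2, 0, 4), so a normal is n = AB × AC = (−4, 6, 2).
Then n·(73, 42, −12) − (−20) = −44.
|n| = √(16 + 36 + 4) = 2√14, so the distance is |-44|/(2√14) = 11√14/7.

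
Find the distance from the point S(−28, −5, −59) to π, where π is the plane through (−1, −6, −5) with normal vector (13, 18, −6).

9/23

The plane has equation n·(r − (−1, −6, −5)) = 0, i.e. n·r = -91.
n = (13, 18, −6); n·P − (-91) = -9; |n| = 23; distance = 9/23.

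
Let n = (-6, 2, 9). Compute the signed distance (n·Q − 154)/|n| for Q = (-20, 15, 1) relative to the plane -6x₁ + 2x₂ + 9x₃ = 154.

n·Q − 154 = 5.
|n| = 11, so the signed distance is 5/11.

5/11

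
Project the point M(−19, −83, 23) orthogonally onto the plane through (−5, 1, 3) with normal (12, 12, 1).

n = (12, 12, 1), |n|² = 289, and n·M − (-45) = -1156.
t = -1156/289 = -4, so the foot is M − t·n = (−19, −83, 23) − (-4)·(12, 12, 1) = (29, −35, 27).

(29, -35, 27)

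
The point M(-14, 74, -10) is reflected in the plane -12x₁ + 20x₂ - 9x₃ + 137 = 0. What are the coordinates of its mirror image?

With n = (-12, 20, -9), the signed offset is (n·M − (-137))/|n|² = 1875/625 = 3.
M' = M − 2t·n = (-14, 74, -10) − 6·(-12, 20, -9) = (58, -46, 44).

(58, -46, 44)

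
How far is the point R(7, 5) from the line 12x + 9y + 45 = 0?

The normal to the line is n = (12, 9) with |n| = 15.
|n·R − (-45)| = |129 − (-45)| = 174, so the distance is 174/15 = 58/5.

58/5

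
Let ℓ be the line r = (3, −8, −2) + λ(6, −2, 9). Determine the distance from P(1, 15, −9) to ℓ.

Direction vector d = (6, −2, 9).
AP = (−2, 23, −7), and AP × d = (193, −24, −134).
|AP × d|² = 55781 and |d|² = 121, so the distance is √(55781/121) = √461.

√461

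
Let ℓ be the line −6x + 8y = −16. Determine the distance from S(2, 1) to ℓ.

d = |(-6)·2 + 8·1 − (-16)| / √(36 + 64) = |12|/10 = 6/5.

6/5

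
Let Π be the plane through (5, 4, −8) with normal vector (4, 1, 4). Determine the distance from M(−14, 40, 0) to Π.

The plane has equation n·(r − (5, 4, −8)) = 0, i.e. n·r = -8.
Then n·(−14, 40, 0) − (−8) = −8.
|n| = √(16 + 1 + 16) = √33, so the distance is |-8|/√33 = 8√33/33.

8/√33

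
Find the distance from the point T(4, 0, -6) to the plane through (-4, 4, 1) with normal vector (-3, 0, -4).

4/5

The plane has equation n·(r − (-4, 4, 1)) = 0, i.e. n·r = 8.
Then n·(4, 0, -6) - 8 = 4.
|n| = √(9 + 0 + 16) = 5, so the distance is |4|/5 = 4/5.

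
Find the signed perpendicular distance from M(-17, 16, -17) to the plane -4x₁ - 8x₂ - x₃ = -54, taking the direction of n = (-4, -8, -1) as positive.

11/9

n·M − (-54) = 11.
|n| = 9, so the signed distance is 11/9.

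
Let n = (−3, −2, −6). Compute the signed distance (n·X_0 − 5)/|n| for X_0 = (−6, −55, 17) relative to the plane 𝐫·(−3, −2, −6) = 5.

3

n·X_0 − 5 = 21.
|n| = 7, so the signed distance is 21/7 = 3.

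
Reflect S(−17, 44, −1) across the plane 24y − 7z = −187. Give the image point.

(-17, -52, 27)

n = (0, 24, −7), |n|² = 625, n·S − (-187) = 1250, so t = 1250/625 = 2.
Foot F = S − 2·n = (−17, −4, 13); the reflection is 2F − S = (−17, −52, 27).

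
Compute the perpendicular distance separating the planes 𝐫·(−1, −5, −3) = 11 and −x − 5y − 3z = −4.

3√35/7

With common normal n = (−1, −5, −3) (|n| = √35), the distance is |11 − (-4)|/|n| = 15/√35.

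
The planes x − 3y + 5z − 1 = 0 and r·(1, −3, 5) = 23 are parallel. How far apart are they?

Both planes have normal n = (1, −3, 5), |n| = √35. Any point on the first plane is at distance |23 − 1|/|n| = 22/√35 from the second.

22/√35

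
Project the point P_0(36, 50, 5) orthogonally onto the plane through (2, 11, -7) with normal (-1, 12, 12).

(38, 26, -19)

n = (-1, 12, 12), |n|² = 289, and n·P_0 − 46 = 578.
t = 578/289 = 2, so the foot is P_0 − t·n = (36, 50, 5) − 2·(-1, 12, 12) = (38, 26, -19).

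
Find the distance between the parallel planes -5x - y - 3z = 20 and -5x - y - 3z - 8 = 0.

12√35/35

With common normal n = (-5, -1, -3) (|n| = √35), the distance is |20 − 8|/|n| = 12/√35.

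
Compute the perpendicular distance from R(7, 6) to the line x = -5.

12

The normal to the line is n = (1, 0) with |n| = 1.
|n·R − (-5)| = |7 − (-5)| = 12, so the distance is 12/1 = 12.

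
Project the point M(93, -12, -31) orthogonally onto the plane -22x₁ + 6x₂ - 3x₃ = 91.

(5, 12, -43)

The perpendicular from M has direction n = (-22, 6, -3): r = (93, -12, -31) + λ(-22, 6, -3).
Substitute into the plane: n·(M + λn) = 91 gives -2025 + 529λ = 91, so λ = 4.
Foot = (93, -12, -31) + 4·(-22, 6, -3) = (5, 12, -43).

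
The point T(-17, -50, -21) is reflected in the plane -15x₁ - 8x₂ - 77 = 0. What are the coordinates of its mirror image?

(43, -18, -21)

n = (-15, -8, 0), |n|² = 289, n·T − 77 = 578, so t = 578/289 = 2.
Foot F = T − 2·n = (13, -34, -21); the reflection is 2F − T = (43, -18, -21).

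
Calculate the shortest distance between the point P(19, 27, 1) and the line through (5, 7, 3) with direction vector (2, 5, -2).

6√2

Direction vector d = (2, 5, -2).
AP = (14, 20, -2), and AP × d = (-30, 24, 30).
|AP × d|² = 2376 and |d|² = 33, so the distance is √(2376/33) = √72 = 6√2.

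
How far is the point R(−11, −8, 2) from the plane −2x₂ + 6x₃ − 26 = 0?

√10/10

n = (0, −2, 6); n·P − 26 = 2; |n| = 2√10; distance = 2/(2√10) = 1/√10.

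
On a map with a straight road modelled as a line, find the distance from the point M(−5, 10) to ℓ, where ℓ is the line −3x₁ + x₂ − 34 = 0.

d = |(-3)·(-5) + 1·10 − 34| / √(9 + 1) = |-9|/√10 = 9/√10.

9√10/10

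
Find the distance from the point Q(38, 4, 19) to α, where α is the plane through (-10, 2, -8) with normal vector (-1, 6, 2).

18√41/41

The plane has equation n·(r − (-10, 2, -8)) = 0, i.e. n·r = 6.
n = (-1, 6, 2); n·P − 6 = 18; |n| = √41; distance = 18/√41 = 18√41/41.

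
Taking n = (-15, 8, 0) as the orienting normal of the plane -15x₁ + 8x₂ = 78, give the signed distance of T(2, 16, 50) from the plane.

n·T − 78 = 20.
|n| = 17, so the signed distance is 20/17.

20/17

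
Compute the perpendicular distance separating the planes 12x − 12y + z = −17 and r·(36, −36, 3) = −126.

25/17

Divide the second equation by 3 to match normals: 12x − 12y + z = -42.
With common normal n = (12, −12, 1) (|n| = 17), the distance is |(-17) − (-42)|/|n| = 25/17.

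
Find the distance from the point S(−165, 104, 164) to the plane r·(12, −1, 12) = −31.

5

Normal vector n = (12, −1, 12), and n·(−165, 104, 164) − (−31) = −85.
|n| = √(144 + 1 + 144) = 17, so the distance is |-85|/17 = 5.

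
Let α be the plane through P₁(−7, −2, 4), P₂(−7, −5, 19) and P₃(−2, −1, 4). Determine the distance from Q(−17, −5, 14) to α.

5√3/9

P₁P₂ = (0, −3, 15) and P₁P₃ = (5, 1, 0), so a normal is n = P₁P₂ × P₁P₃ = (−15, 75, 15).
n = (−15, 75, 15); n·P − 15 = 75; |n| = 45√3; distance = 75/(45√3) = 5√3/9.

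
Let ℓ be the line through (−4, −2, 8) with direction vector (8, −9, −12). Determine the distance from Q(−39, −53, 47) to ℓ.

3√562

Direction vector d = (8, −9, −12).
AP = (−35, −51, 39); AP·d = -289, |AP|² = 5347, |d|² = 289.
distance² = |AP|² − (AP·d)²/|d|² = 5347 − 83521/289 = 5058, so the distance is 3√562.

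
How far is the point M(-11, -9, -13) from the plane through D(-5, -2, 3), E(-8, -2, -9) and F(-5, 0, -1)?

DE = (-3, 0, -12) and DF = (0, 2, -4), so a normal is n = DE × DF = (24, -12, -6).
n = (24, -12, -6); n·P − (-114) = 36; |n| = 6√21; distance = 36/(6√21) = 6/√21.

2√21/7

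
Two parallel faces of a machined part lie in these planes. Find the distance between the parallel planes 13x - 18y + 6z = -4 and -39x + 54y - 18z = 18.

Divide the second equation by -3 to match normals: 13x - 18y + 6z = -6.
With common normal n = (13, -18, 6) (|n| = 23), the distance is |(-4) − (-6)|/|n| = 2/23.

2/23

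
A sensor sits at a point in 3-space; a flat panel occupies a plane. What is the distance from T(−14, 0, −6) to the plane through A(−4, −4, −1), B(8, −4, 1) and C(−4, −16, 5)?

AB = (12, 0, 2) and AC = (0, −12, 6), so a normal is n = AB × AC = (24, −72, −144).
d = |24·(-14) + (-72)·0 + (-144)·(-6) − 336| / √(576 + 5184 + 20736) = |192| / (24√46) = 8/√46.

4√46/23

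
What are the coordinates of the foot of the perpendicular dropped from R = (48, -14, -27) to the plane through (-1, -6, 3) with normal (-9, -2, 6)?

(3, -24, 3)

The perpendicular from R has direction n = (-9, -2, 6): r = (48, -14, -27) + μ(-9, -2, 6).
Substitute into the plane: n·(R + μn) = 39 gives -566 + 121μ = 39, so μ = 5.
Foot = (48, -14, -27) + 5·(-9, -2, 6) = (3, -24, 3).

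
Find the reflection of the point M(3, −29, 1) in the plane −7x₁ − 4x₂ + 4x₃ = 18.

n = (−7, −4, 4), |n|² = 81, n·M − 18 = 81, so t = 81/81 = 1.
Foot F = M − 1·n = (10, −25, −3); the reflection is 2F − M = (17, −21, −7).

(17, -21, -7)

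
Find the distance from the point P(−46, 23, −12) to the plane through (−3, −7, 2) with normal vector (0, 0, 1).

The plane has equation n·(r − (−3, −7, 2)) = 0, i.e. n·r = 2.
n = (0, 0, 1); n·P − 2 = -14; |n| = 1; distance = 14/1 = 14.

14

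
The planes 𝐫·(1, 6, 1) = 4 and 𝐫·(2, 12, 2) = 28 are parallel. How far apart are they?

Divide the second equation by 2 to match normals: x₁ + 6x₂ + x₃ = 14.
Both planes have normal n = (1, 6, 1), |n| = √38. Any point on the first plane is at distance |14 − 4|/|n| = 10/√38 = 5√38/19 from the second.

5√38/19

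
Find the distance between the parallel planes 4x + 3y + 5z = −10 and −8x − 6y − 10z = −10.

Divide the second equation by -2 to match normals: 4x + 3y + 5z = 5.
Both planes have normal n = (4, 3, 5), |n| = 5√2. Any point on the first plane is at distance |5 − (-10)|/|n| = 15/(5√2) = 3√2/2 from the second.

3√2/2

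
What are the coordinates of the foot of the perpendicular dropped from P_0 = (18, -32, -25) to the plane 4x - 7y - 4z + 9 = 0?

The perpendicular from P_0 has direction n = (4, -7, -4): r = (18, -32, -25) + t(4, -7, -4).
Substitute into the plane: n·(P_0 + tn) = -9 gives 396 + 81t = -9, so t = -5.
Foot = (18, -32, -25) + (-5)·(4, -7, -4) = (-2, 3, -5).

(-2, 3, -5)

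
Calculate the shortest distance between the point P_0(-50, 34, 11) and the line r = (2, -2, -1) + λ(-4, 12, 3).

Direction vector d = (-4, 12, 3).
AP = (-52, 36, 12); AP·d = 676, |AP|² = 4144, |d|² = 169.
distance² = |AP|² − (AP·d)²/|d|² = 4144 − 456976/169 = 1440, so the distance is 12√10.

12√10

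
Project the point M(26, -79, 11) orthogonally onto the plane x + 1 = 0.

n = (1, 0, 0), |n|² = 1, and n·M − (-1) = 27.
t = 27/1 = 27, so the foot is M − t·n = (26, -79, 11) − 27·(1, 0, 0) = (-1, -79, 11).

(-1, -79, 11)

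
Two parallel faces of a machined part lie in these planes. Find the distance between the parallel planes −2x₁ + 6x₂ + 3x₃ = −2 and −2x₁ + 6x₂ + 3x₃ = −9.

1

With common normal n = (−2, 6, 3) (|n| = 7), the distance is |(-2) − (-9)|/|n| = 7/7 = 1.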